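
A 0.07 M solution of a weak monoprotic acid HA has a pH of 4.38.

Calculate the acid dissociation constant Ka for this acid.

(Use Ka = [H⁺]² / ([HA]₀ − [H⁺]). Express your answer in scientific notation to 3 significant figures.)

[H⁺] = 10^(−pH) = 10^(−4.38) = 4.169e-05 M. For HA ⇌ H⁺ + A⁻, Ka = [H⁺][A⁻]/[HA] = [H⁺]² / ([HA]₀ − [H⁺]) = (4.169e-05)² / (0.07 − 4.169e-05) = 2.48e-08.

K_a = 2.48e-08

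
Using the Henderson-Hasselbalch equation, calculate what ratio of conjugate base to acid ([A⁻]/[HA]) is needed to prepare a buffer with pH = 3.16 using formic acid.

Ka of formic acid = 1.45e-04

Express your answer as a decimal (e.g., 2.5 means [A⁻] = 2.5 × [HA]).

pKa = -log(1.45e-04) = 3.8386. pH = pKa + log([A⁻]/[HA]), so log([A⁻]/[HA]) = pH − pKa = 3.16 − 3.8386 = -0.6786. [A⁻]/[HA] = 10^(-0.6786) = 0.210

[A⁻]/[HA] = 0.210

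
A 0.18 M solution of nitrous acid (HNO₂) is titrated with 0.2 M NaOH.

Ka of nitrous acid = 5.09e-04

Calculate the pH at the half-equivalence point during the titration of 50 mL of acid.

At half-equivalence [HA] = [A⁻], so Henderson-Hasselbalch gives pH = pKa = -log(5.09e-04) = 3.29.

pH = pKa = 3.29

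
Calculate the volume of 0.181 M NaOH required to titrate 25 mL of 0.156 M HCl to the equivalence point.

At equivalence: moles acid = moles base. moles HCl = 0.156 × 25/1000 = 0.0039 mol. V_base = moles / 0.181 × 1000 = 21.5 mL.

V_{base} = 21.5 mL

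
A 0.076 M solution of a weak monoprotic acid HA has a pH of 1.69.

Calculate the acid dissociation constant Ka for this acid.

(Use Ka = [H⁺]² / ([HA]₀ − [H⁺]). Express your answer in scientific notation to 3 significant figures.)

[H⁺] = 10^(−pH) = 10^(−1.69) = 2.042e-02 M. For HA ⇌ H⁺ + A⁻, Ka = [H⁺][A⁻]/[HA] = [H⁺]² / ([HA]₀ − [H⁺]) = (2.042e-02)² / (0.076 − 2.042e-02) = 7.50e-03.

K_a = 7.50e-03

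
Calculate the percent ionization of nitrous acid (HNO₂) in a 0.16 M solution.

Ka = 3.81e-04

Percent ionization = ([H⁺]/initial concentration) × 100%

Using Ka equilibrium: x² + Ka×x - Ka×C = 0. Solving: [H⁺] = 7.6195e-03. Percent = (7.6195e-03/0.16) × 100

Percent ionization = 4.76%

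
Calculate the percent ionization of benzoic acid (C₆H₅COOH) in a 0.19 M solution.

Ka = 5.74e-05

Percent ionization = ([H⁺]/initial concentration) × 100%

Using Ka equilibrium: x² + Ka×x - Ka×C = 0. Solving: [H⁺] = 3.2738e-03. Percent = (3.2738e-03/0.19) × 100

Percent ionization = 1.72%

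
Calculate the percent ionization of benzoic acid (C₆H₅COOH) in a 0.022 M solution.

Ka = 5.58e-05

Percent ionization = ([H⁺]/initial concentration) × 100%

Using Ka equilibrium: x² + Ka×x - Ka×C = 0. Solving: [H⁺] = 1.0804e-03. Percent = (1.0804e-03/0.022) × 100

Percent ionization = 4.91%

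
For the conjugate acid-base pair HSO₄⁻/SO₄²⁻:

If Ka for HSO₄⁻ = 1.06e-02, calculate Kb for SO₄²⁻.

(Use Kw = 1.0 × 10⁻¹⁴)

For a conjugate pair Ka × Kb = Kw, so Kb = Kw/Ka = 1.0 × 10⁻¹⁴ / 1.06e-02 = 9.43e-13.

K_b = 9.43e-13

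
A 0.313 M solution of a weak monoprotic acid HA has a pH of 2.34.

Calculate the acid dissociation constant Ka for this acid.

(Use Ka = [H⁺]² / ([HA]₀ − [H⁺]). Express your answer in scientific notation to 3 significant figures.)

[H⁺] = 10^(−pH) = 10^(−2.34) = 4.571e-03 M. For HA ⇌ H⁺ + A⁻, Ka = [H⁺][A⁻]/[HA] = [H⁺]² / ([HA]₀ − [H⁺]) = (4.571e-03)² / (0.313 − 4.571e-03) = 6.77e-05.

K_a = 6.77e-05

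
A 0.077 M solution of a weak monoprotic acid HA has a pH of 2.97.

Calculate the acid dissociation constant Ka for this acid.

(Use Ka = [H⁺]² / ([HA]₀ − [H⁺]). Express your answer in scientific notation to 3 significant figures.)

[H⁺] = 10^(−pH) = 10^(−2.97) = 1.072e-03 M. For HA ⇌ H⁺ + A⁻, Ka = [H⁺][A⁻]/[HA] = [H⁺]² / ([HA]₀ − [H⁺]) = (1.072e-03)² / (0.077 − 1.072e-03) = 1.51e-05.

K_a = 1.51e-05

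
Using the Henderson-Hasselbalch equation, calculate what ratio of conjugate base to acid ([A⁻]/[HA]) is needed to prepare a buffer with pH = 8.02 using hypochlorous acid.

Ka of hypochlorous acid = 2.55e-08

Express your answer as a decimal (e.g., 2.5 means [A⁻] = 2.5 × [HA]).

pKa = -log(2.55e-08) = 7.5935. pH = pKa + log([A⁻]/[HA]), so log([A⁻]/[HA]) = pH − pKa = 8.02 − 7.5935 = 0.4265. [A⁻]/[HA] = 10^(0.4265) = 2.67

[A⁻]/[HA] = 2.67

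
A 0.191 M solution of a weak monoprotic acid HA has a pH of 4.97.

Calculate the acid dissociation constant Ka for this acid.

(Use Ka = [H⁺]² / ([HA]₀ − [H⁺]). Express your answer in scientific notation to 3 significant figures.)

[H⁺] = 10^(−pH) = 10^(−4.97) = 1.072e-05 M. For HA ⇌ H⁺ + A⁻, Ka = [H⁺][A⁻]/[HA] = [H⁺]² / ([HA]₀ − [H⁺]) = (1.072e-05)² / (0.191 − 1.072e-05) = 6.01e-10.

K_a = 6.01e-10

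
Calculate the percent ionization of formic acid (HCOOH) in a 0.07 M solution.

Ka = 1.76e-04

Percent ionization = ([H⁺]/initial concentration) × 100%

Using Ka equilibrium: x² + Ka×x - Ka×C = 0. Solving: [H⁺] = 3.4231e-03. Percent = (3.4231e-03/0.07) × 100

Percent ionization = 4.89%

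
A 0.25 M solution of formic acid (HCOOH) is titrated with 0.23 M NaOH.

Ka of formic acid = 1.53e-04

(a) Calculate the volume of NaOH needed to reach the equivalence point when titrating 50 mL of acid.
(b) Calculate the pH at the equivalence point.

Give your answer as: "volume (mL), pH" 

moles acid = 0.25 × 50/1000 = 0.0125 mol; V_base = moles/0.23 × 1000 = 54.3 mL. At equivalence only the conjugate base is present: [A⁻] = 0.0125/0.104 = 1.1979e-01 M. Kb = Kw/Ka = 6.54e-11; [OH⁻] = √(Kb × [A⁻]) = 2.7981e-06; pOH = 5.55; pH = 14 - pOH = 8.45.

V = 54.3 mL, pH = 8.45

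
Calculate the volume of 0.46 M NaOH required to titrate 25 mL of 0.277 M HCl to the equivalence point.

At equivalence: moles acid = moles base. moles HCl = 0.277 × 25/1000 = 0.006925 mol. V_base = moles / 0.46 × 1000 = 15.1 mL.

V_{base} = 15.1 mL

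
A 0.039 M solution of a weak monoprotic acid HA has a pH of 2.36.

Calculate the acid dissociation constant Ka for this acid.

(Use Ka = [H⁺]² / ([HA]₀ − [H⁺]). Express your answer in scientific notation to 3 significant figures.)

[H⁺] = 10^(−pH) = 10^(−2.36) = 4.365e-03 M. For HA ⇌ H⁺ + A⁻, Ka = [H⁺][A⁻]/[HA] = [H⁺]² / ([HA]₀ − [H⁺]) = (4.365e-03)² / (0.039 − 4.365e-03) = 5.50e-04.

K_a = 5.50e-04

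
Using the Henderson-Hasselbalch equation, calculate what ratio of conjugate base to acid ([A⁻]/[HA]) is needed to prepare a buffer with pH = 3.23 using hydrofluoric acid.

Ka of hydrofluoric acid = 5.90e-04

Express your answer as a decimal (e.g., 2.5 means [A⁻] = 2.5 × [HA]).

pKa = -log(5.90e-04) = 3.2291. pH = pKa + log([A⁻]/[HA]), so log([A⁻]/[HA]) = pH − pKa = 3.23 − 3.2291 = 0.0009. [A⁻]/[HA] = 10^(0.0009) = 1.00

[A⁻]/[HA] = 1.00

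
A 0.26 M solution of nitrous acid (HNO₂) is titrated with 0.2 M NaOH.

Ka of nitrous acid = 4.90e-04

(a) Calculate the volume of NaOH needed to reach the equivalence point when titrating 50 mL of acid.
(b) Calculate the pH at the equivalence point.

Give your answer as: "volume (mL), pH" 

moles acid = 0.26 × 50/1000 = 0.013 mol; V_base = moles/0.2 × 1000 = 65.0 mL. At equivalence only the conjugate base is present: [A⁻] = 0.013/0.115 = 1.1304e-01 M. Kb = Kw/Ka = 2.04e-11; [OH⁻] = √(Kb × [A⁻]) = 1.5189e-06; pOH = 5.82; pH = 14 - pOH = 8.18.

V = 65.0 mL, pH = 8.18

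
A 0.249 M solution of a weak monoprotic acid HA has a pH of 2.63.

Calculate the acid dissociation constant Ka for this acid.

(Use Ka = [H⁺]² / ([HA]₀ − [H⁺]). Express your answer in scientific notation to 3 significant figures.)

[H⁺] = 10^(−pH) = 10^(−2.63) = 2.344e-03 M. For HA ⇌ H⁺ + A⁻, Ka = [H⁺][A⁻]/[HA] = [H⁺]² / ([HA]₀ − [H⁺]) = (2.344e-03)² / (0.249 − 2.344e-03) = 2.23e-05.

K_a = 2.23e-05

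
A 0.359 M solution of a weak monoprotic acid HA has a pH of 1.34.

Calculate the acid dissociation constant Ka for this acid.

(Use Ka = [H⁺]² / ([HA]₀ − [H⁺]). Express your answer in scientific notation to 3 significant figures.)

[H⁺] = 10^(−pH) = 10^(−1.34) = 4.571e-02 M. For HA ⇌ H⁺ + A⁻, Ka = [H⁺][A⁻]/[HA] = [H⁺]² / ([HA]₀ − [H⁺]) = (4.571e-02)² / (0.359 − 4.571e-02) = 6.67e-03.

K_a = 6.67e-03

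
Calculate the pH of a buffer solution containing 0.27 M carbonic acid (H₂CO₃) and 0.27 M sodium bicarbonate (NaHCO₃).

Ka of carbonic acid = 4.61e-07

pKa = -log(4.61e-07) = 6.34. pH = pKa + log([A⁻]/[HA]) = 6.34 + log(0.27/0.27)

pH = 6.34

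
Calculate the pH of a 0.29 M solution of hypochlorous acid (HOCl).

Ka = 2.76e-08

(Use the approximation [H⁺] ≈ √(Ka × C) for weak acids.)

[H⁺] = √(Ka × C) = √(2.76e-08 × 0.29) = 8.9465e-05. pH = -log(8.9465e-05)

pH = 4.05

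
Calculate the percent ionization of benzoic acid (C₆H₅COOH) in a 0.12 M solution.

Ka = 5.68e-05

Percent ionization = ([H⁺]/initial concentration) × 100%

Using Ka equilibrium: x² + Ka×x - Ka×C = 0. Solving: [H⁺] = 2.5825e-03. Percent = (2.5825e-03/0.12) × 100

Percent ionization = 2.15%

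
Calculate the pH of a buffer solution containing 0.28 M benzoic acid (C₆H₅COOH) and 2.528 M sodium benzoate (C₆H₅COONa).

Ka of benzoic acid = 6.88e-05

pKa = -log(6.88e-05) = 4.16. pH = pKa + log([A⁻]/[HA]) = 4.16 + log(2.528/0.28)

pH = 5.12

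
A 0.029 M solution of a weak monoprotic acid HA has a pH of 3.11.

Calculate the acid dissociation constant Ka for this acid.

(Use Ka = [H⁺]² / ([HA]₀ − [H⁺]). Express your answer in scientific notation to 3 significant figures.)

[H⁺] = 10^(−pH) = 10^(−3.11) = 7.762e-04 M. For HA ⇌ H⁺ + A⁻, Ka = [H⁺][A⁻]/[HA] = [H⁺]² / ([HA]₀ − [H⁺]) = (7.762e-04)² / (0.029 − 7.762e-04) = 2.13e-05.

K_a = 2.13e-05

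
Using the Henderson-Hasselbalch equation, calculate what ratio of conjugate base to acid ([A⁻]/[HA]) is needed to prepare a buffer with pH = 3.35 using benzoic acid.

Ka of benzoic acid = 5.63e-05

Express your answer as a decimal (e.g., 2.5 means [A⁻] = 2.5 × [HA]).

pKa = -log(5.63e-05) = 4.2495. pH = pKa + log([A⁻]/[HA]), so log([A⁻]/[HA]) = pH − pKa = 3.35 − 4.2495 = -0.8995. [A⁻]/[HA] = 10^(-0.8995) = 0.126

[A⁻]/[HA] = 0.126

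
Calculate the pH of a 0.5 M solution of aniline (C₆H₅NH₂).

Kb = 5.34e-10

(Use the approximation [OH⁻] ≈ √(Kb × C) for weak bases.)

[OH⁻] = √(Kb × C) = √(5.34e-10 × 0.5) = 1.6340e-05. pOH = 4.79, pH = 14 - pOH

pH = 9.21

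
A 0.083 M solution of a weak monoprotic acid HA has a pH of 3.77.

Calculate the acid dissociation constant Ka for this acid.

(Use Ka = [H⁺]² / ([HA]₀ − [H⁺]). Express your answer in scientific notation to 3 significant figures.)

[H⁺] = 10^(−pH) = 10^(−3.77) = 1.698e-04 M. For HA ⇌ H⁺ + A⁻, Ka = [H⁺][A⁻]/[HA] = [H⁺]² / ([HA]₀ − [H⁺]) = (1.698e-04)² / (0.083 − 1.698e-04) = 3.48e-07.

K_a = 3.48e-07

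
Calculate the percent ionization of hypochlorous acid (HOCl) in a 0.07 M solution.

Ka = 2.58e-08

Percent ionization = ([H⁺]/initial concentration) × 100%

Using Ka equilibrium: x² + Ka×x - Ka×C = 0. Solving: [H⁺] = 4.2484e-05. Percent = (4.2484e-05/0.07) × 100

Percent ionization = 0.0607%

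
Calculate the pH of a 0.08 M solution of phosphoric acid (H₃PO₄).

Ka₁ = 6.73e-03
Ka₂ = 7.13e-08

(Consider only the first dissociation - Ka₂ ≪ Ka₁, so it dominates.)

First dissociation dominates. From Ka₁ = [H⁺][HA⁻]/[H₂A], x² + Ka₁·x − Ka₁·C = 0 with C = 0.08 M and Ka₁ = 6.73e-03. Solving: [H⁺] = (−Ka₁ + √(Ka₁² + 4·Ka₁·C)) / 2 = 2.0081e-02 M. pH = -log(2.0081e-02) = 1.70.

pH = 1.70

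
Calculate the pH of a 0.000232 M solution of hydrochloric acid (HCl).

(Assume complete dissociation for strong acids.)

[H⁺] = 0.000232 M for strong acid. pH = -log[H⁺] = -log(0.000232)

pH = 3.63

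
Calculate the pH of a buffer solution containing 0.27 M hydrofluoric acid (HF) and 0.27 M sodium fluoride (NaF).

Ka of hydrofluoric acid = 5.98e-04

pKa = -log(5.98e-04) = 3.22. pH = pKa + log([A⁻]/[HA]) = 3.22 + log(0.27/0.27)

pH = 3.22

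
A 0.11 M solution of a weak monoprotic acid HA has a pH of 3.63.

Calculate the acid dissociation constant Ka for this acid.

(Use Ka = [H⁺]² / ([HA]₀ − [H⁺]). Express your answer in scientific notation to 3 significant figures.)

[H⁺] = 10^(−pH) = 10^(−3.63) = 2.344e-04 M. For HA ⇌ H⁺ + A⁻, Ka = [H⁺][A⁻]/[HA] = [H⁺]² / ([HA]₀ − [H⁺]) = (2.344e-04)² / (0.11 − 2.344e-04) = 5.01e-07.

K_a = 5.01e-07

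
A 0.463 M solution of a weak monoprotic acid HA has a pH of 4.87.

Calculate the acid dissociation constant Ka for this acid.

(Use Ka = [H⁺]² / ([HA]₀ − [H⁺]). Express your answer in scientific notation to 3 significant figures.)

[H⁺] = 10^(−pH) = 10^(−4.87) = 1.349e-05 M. For HA ⇌ H⁺ + A⁻, Ka = [H⁺][A⁻]/[HA] = [H⁺]² / ([HA]₀ − [H⁺]) = (1.349e-05)² / (0.463 − 1.349e-05) = 3.93e-10.

K_a = 3.93e-10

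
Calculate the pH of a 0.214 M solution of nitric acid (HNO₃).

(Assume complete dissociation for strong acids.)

[H⁺] = 0.214 M for strong acid. pH = -log[H⁺] = -log(0.214)

pH = 0.67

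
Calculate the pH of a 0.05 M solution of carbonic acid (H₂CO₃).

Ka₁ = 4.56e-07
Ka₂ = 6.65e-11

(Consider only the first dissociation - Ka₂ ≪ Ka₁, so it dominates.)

First dissociation dominates. From Ka₁ = [H⁺][HA⁻]/[H₂A], x² + Ka₁·x − Ka₁·C = 0 with C = 0.05 M and Ka₁ = 4.56e-07. Solving: [H⁺] = (−Ka₁ + √(Ka₁² + 4·Ka₁·C)) / 2 = 1.5077e-04 M. pH = -log(1.5077e-04) = 3.82.

pH = 3.82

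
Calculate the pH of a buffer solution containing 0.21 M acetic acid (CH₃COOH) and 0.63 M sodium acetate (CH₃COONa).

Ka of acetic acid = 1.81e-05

pKa = -log(1.81e-05) = 4.74. pH = pKa + log([A⁻]/[HA]) = 4.74 + log(0.63/0.21)

pH = 5.22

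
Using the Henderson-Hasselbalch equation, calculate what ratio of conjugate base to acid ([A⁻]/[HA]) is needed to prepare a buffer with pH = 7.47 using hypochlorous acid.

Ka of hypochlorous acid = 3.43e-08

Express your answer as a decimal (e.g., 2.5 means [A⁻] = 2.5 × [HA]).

pKa = -log(3.43e-08) = 7.4647. pH = pKa + log([A⁻]/[HA]), so log([A⁻]/[HA]) = pH − pKa = 7.47 − 7.4647 = 0.0053. [A⁻]/[HA] = 10^(0.0053) = 1.01

[A⁻]/[HA] = 1.01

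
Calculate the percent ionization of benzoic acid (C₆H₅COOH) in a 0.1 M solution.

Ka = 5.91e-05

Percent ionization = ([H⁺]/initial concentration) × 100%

Using Ka equilibrium: x² + Ka×x - Ka×C = 0. Solving: [H⁺] = 2.4017e-03. Percent = (2.4017e-03/0.1) × 100

Percent ionization = 2.4%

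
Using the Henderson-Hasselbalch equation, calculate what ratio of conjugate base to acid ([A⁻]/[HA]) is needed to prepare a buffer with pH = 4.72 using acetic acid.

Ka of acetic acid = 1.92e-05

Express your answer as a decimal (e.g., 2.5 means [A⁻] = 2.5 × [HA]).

pKa = -log(1.92e-05) = 4.7167. pH = pKa + log([A⁻]/[HA]), so log([A⁻]/[HA]) = pH − pKa = 4.72 − 4.7167 = 0.0033. [A⁻]/[HA] = 10^(0.0033) = 1.01

[A⁻]/[HA] = 1.01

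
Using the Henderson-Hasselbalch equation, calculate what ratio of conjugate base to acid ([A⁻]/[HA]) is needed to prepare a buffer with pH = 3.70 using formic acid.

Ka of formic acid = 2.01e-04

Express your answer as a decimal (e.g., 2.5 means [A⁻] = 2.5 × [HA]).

pKa = -log(2.01e-04) = 3.6968. pH = pKa + log([A⁻]/[HA]), so log([A⁻]/[HA]) = pH − pKa = 3.70 − 3.6968 = 0.0032. [A⁻]/[HA] = 10^(0.0032) = 1.01

[A⁻]/[HA] = 1.01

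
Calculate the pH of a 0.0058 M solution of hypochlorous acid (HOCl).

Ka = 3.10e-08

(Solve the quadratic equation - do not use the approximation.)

x² + Ka×x - Ka×C = 0. Using quadratic formula: [H⁺] = 1.3393e-05

pH = 4.87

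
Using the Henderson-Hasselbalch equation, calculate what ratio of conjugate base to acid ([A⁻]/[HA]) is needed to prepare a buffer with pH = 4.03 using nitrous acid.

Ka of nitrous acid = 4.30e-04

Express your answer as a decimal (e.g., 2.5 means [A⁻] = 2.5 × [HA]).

pKa = -log(4.30e-04) = 3.3665. pH = pKa + log([A⁻]/[HA]), so log([A⁻]/[HA]) = pH − pKa = 4.03 − 3.3665 = 0.6635. [A⁻]/[HA] = 10^(0.6635) = 4.61

[A⁻]/[HA] = 4.61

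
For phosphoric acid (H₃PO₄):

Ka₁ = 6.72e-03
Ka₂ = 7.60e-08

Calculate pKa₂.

pKa₂ = -log(Ka₂) = -log(7.60e-08) = 7.12.

pK_{a2} = 7.12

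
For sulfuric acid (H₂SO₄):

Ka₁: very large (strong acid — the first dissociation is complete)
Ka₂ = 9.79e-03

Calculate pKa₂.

pKa₂ = -log(Ka₂) = -log(9.79e-03) = 2.01.

pK_{a2} = 2.01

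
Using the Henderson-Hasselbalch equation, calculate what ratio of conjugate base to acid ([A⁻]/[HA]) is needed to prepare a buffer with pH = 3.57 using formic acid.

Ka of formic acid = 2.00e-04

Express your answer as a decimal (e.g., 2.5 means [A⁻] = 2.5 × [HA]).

pKa = -log(2.00e-04) = 3.6990. pH = pKa + log([A⁻]/[HA]), so log([A⁻]/[HA]) = pH − pKa = 3.57 − 3.6990 = -0.1290. [A⁻]/[HA] = 10^(-0.1290) = 0.743

[A⁻]/[HA] = 0.743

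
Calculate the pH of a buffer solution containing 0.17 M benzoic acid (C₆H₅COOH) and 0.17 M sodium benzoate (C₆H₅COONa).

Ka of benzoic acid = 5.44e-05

pKa = -log(5.44e-05) = 4.26. pH = pKa + log([A⁻]/[HA]) = 4.26 + log(0.17/0.17)

pH = 4.26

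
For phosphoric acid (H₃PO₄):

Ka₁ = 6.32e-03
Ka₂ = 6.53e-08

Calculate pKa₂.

pKa₂ = -log(Ka₂) = -log(6.53e-08) = 7.19.

pK_{a2} = 7.19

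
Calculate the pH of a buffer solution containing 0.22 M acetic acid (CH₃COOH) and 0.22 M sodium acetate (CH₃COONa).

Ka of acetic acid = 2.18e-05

pKa = -log(2.18e-05) = 4.66. pH = pKa + log([A⁻]/[HA]) = 4.66 + log(0.22/0.22)

pH = 4.66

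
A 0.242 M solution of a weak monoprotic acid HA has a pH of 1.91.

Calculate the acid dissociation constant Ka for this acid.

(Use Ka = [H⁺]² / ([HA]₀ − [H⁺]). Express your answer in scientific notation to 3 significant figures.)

[H⁺] = 10^(−pH) = 10^(−1.91) = 1.230e-02 M. For HA ⇌ H⁺ + A⁻, Ka = [H⁺][A⁻]/[HA] = [H⁺]² / ([HA]₀ − [H⁺]) = (1.230e-02)² / (0.242 − 1.230e-02) = 6.59e-04.

K_a = 6.59e-04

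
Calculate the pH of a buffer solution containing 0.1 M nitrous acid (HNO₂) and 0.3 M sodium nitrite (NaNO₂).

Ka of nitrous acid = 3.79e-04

pKa = -log(3.79e-04) = 3.42. pH = pKa + log([A⁻]/[HA]) = 3.42 + log(0.3/0.1)

pH = 3.90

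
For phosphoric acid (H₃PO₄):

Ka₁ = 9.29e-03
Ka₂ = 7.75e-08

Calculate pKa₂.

pKa₂ = -log(Ka₂) = -log(7.75e-08) = 7.11.

pK_{a2} = 7.11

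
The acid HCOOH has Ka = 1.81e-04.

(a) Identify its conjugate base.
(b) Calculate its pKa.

(a) The conjugate base is formed by removing one H⁺ from HCOOH, giving HCOO⁻. (b) pKa = -log(Ka) = -log(1.81e-04) = 3.74.

Conjugate base: HCOO⁻; pK_a = 3.74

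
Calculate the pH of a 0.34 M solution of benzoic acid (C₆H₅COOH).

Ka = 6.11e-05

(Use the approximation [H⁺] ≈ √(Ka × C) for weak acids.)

[H⁺] = √(Ka × C) = √(6.11e-05 × 0.34) = 4.5579e-03. pH = -log(4.5579e-03)

pH = 2.34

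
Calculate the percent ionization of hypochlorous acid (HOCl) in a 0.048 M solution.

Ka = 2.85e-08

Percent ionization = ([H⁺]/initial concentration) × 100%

Using Ka equilibrium: x² + Ka×x - Ka×C = 0. Solving: [H⁺] = 3.6972e-05. Percent = (3.6972e-05/0.048) × 100

Percent ionization = 0.077%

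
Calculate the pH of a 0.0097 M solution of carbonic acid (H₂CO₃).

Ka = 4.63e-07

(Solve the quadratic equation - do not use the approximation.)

x² + Ka×x - Ka×C = 0. Using quadratic formula: [H⁺] = 6.6785e-05

pH = 4.18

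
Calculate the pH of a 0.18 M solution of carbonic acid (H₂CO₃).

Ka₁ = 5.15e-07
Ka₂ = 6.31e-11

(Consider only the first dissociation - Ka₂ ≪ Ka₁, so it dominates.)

First dissociation dominates. From Ka₁ = [H⁺][HA⁻]/[H₂A], x² + Ka₁·x − Ka₁·C = 0 with C = 0.18 M and Ka₁ = 5.15e-07. Solving: [H⁺] = (−Ka₁ + √(Ka₁² + 4·Ka₁·C)) / 2 = 3.0421e-04 M. pH = -log(3.0421e-04) = 3.52.

pH = 3.52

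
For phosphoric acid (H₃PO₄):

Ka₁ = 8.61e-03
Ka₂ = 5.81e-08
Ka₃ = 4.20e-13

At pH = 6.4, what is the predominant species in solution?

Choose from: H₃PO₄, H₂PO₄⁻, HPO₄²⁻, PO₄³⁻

pKa₁ = 2.06, pKa₂ = 7.24, pKa₃ = 12.38. For a polyprotic acid the predominant species crosses at each pKa: below pKa_n the protonated form dominates, above it the deprotonated form does. At pH = 6.4, the predominant species is H₂PO₄⁻.

H₂PO₄⁻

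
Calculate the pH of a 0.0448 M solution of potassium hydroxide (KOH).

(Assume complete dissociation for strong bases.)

[OH⁻] = 0.0448 M for strong base. pOH = -log[OH⁻] = 1.35, pH = 14 - pOH

pH = 12.65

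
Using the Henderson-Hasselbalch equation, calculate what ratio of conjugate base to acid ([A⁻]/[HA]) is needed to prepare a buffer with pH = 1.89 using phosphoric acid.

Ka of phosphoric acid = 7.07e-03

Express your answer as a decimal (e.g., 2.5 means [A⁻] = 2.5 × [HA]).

pKa = -log(7.07e-03) = 2.1506. pH = pKa + log([A⁻]/[HA]), so log([A⁻]/[HA]) = pH − pKa = 1.89 − 2.1506 = -0.2606. [A⁻]/[HA] = 10^(-0.2606) = 0.549

[A⁻]/[HA] = 0.549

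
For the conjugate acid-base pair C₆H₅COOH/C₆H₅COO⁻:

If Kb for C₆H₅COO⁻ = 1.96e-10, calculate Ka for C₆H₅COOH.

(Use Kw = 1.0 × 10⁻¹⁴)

For a conjugate pair Ka × Kb = Kw, so Ka = Kw/Kb = 1.0 × 10⁻¹⁴ / 1.96e-10 = 5.10e-05.

K_a = 5.10e-05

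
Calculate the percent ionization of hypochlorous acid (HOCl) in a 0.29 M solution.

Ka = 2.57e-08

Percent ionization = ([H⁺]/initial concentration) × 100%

Using Ka equilibrium: x² + Ka×x - Ka×C = 0. Solving: [H⁺] = 8.6318e-05. Percent = (8.6318e-05/0.29) × 100

Percent ionization = 0.0298%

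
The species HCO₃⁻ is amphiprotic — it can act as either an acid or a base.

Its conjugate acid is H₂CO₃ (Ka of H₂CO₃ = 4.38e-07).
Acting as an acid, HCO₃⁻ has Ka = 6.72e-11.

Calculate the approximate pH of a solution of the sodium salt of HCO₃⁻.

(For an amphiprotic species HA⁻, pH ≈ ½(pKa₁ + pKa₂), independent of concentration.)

pKa₁ = -log(4.38e-07) = 6.36; pKa₂ = -log(6.72e-11) = 10.17. For an amphiprotic species, pH ≈ ½(pKa₁ + pKa₂) = ½(6.36 + 10.17) = 8.27.

pH = 8.27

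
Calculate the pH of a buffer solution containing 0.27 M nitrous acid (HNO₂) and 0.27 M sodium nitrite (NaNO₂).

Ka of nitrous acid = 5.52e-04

pKa = -log(5.52e-04) = 3.26. pH = pKa + log([A⁻]/[HA]) = 3.26 + log(0.27/0.27)

pH = 3.26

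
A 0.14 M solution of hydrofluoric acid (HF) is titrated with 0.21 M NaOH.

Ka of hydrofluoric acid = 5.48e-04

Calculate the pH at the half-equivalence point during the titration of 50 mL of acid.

At half-equivalence [HA] = [A⁻], so Henderson-Hasselbalch gives pH = pKa = -log(5.48e-04) = 3.26.

pH = pKa = 3.26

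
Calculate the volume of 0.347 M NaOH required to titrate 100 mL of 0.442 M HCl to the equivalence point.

At equivalence: moles acid = moles base. moles HCl = 0.442 × 100/1000 = 0.0442 mol. V_base = moles / 0.347 × 1000 = 127.4 mL.

V_{base} = 127.4 mL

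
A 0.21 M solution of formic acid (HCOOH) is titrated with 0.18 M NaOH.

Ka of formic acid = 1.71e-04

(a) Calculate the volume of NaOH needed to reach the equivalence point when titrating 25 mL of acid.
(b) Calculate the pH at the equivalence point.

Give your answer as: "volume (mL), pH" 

moles acid = 0.21 × 25/1000 = 0.00525 mol; V_base = moles/0.18 × 1000 = 29.2 mL. At equivalence only the conjugate base is present: [A⁻] = 0.00525/0.054 = 9.6923e-02 M. Kb = Kw/Ka = 5.85e-11; [OH⁻] = √(Kb × [A⁻]) = 2.3808e-06; pOH = 5.62; pH = 14 - pOH = 8.38.

V = 29.2 mL, pH = 8.38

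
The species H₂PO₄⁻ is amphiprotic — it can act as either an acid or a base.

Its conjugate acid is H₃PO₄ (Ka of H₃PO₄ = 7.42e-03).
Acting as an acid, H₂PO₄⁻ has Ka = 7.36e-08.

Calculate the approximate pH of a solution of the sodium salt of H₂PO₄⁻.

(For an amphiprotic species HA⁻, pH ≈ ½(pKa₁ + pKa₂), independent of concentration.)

pKa₁ = -log(7.42e-03) = 2.13; pKa₂ = -log(7.36e-08) = 7.13. For an amphiprotic species, pH ≈ ½(pKa₁ + pKa₂) = ½(2.13 + 7.13) = 4.63.

pH = 4.63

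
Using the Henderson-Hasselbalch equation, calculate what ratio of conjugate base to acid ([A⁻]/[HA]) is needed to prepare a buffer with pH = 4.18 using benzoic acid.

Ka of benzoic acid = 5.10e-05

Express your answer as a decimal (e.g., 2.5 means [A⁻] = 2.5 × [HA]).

pKa = -log(5.10e-05) = 4.2924. pH = pKa + log([A⁻]/[HA]), so log([A⁻]/[HA]) = pH − pKa = 4.18 − 4.2924 = -0.1124. [A⁻]/[HA] = 10^(-0.1124) = 0.772

[A⁻]/[HA] = 0.772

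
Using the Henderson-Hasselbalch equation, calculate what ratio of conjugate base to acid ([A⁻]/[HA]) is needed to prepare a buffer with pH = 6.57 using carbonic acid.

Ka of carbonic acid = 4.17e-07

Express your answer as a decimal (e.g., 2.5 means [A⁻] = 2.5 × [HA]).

pKa = -log(4.17e-07) = 6.3799. pH = pKa + log([A⁻]/[HA]), so log([A⁻]/[HA]) = pH − pKa = 6.57 − 6.3799 = 0.1901. [A⁻]/[HA] = 10^(0.1901) = 1.55

[A⁻]/[HA] = 1.55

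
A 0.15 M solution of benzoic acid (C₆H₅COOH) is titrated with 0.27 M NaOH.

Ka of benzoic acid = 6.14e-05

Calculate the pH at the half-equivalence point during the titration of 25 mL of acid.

At half-equivalence [HA] = [A⁻], so Henderson-Hasselbalch gives pH = pKa = -log(6.14e-05) = 4.21.

pH = pKa = 4.21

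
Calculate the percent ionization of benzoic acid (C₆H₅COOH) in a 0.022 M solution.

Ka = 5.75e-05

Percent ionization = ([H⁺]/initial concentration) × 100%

Using Ka equilibrium: x² + Ka×x - Ka×C = 0. Solving: [H⁺] = 1.0963e-03. Percent = (1.0963e-03/0.022) × 100

Percent ionization = 4.98%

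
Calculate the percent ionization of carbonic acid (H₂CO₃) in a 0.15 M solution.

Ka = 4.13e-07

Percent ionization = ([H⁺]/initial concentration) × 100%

Using Ka equilibrium: x² + Ka×x - Ka×C = 0. Solving: [H⁺] = 2.4869e-04. Percent = (2.4869e-04/0.15) × 100

Percent ionization = 0.166%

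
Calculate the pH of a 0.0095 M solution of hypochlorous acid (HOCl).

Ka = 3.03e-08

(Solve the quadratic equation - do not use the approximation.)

x² + Ka×x - Ka×C = 0. Using quadratic formula: [H⁺] = 1.6951e-05

pH = 4.77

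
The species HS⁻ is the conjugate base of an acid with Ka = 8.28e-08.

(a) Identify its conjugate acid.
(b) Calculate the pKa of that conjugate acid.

(a) The conjugate acid is formed by adding one H⁺ to HS⁻, giving H₂S. (b) pKa = -log(Ka) = -log(8.28e-08) = 7.08.

Conjugate acid: H₂S; pK_a = 7.08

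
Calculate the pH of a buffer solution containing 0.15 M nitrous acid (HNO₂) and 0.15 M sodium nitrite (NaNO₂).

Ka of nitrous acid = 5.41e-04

pKa = -log(5.41e-04) = 3.27. pH = pKa + log([A⁻]/[HA]) = 3.27 + log(0.15/0.15)

pH = 3.27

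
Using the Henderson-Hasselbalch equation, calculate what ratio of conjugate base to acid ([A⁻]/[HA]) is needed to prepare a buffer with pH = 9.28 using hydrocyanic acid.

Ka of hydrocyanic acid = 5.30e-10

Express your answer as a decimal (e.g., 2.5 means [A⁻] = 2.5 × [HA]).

pKa = -log(5.30e-10) = 9.2757. pH = pKa + log([A⁻]/[HA]), so log([A⁻]/[HA]) = pH − pKa = 9.28 − 9.2757 = 0.0043. [A⁻]/[HA] = 10^(0.0043) = 1.01

[A⁻]/[HA] = 1.01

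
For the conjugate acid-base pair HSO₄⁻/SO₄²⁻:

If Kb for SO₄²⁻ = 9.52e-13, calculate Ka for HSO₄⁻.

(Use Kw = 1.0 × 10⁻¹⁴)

For a conjugate pair Ka × Kb = Kw, so Ka = Kw/Kb = 1.0 × 10⁻¹⁴ / 9.52e-13 = 1.05e-02.

K_a = 1.05e-02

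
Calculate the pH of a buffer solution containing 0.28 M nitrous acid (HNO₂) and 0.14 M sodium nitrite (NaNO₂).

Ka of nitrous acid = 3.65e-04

pKa = -log(3.65e-04) = 3.44. pH = pKa + log([A⁻]/[HA]) = 3.44 + log(0.14/0.28)

pH = 3.14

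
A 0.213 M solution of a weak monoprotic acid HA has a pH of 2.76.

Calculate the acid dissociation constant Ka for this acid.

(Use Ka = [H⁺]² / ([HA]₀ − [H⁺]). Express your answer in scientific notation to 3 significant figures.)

[H⁺] = 10^(−pH) = 10^(−2.76) = 1.738e-03 M. For HA ⇌ H⁺ + A⁻, Ka = [H⁺][A⁻]/[HA] = [H⁺]² / ([HA]₀ − [H⁺]) = (1.738e-03)² / (0.213 − 1.738e-03) = 1.43e-05.

K_a = 1.43e-05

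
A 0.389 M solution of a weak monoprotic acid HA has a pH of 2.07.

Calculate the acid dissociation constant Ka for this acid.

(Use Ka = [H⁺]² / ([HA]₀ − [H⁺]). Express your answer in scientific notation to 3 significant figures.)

[H⁺] = 10^(−pH) = 10^(−2.07) = 8.511e-03 M. For HA ⇌ H⁺ + A⁻, Ka = [H⁺][A⁻]/[HA] = [H⁺]² / ([HA]₀ − [H⁺]) = (8.511e-03)² / (0.389 − 8.511e-03) = 1.90e-04.

K_a = 1.90e-04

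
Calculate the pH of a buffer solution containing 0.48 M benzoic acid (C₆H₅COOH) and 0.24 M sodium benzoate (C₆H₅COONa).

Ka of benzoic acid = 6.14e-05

pKa = -log(6.14e-05) = 4.21. pH = pKa + log([A⁻]/[HA]) = 4.21 + log(0.24/0.48)

pH = 3.91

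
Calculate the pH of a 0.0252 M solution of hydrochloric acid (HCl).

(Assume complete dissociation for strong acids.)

[H⁺] = 0.0252 M for strong acid. pH = -log[H⁺] = -log(0.0252)

pH = 1.60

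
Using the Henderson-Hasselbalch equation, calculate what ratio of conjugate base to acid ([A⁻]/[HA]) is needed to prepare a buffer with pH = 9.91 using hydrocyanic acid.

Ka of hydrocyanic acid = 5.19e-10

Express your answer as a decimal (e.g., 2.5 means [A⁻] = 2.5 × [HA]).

pKa = -log(5.19e-10) = 9.2848. pH = pKa + log([A⁻]/[HA]), so log([A⁻]/[HA]) = pH − pKa = 9.91 − 9.2848 = 0.6252. [A⁻]/[HA] = 10^(0.6252) = 4.22

[A⁻]/[HA] = 4.22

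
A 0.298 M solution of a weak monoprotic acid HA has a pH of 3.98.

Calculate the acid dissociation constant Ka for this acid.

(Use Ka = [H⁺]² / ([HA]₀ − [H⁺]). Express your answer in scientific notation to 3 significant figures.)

[H⁺] = 10^(−pH) = 10^(−3.98) = 1.047e-04 M. For HA ⇌ H⁺ + A⁻, Ka = [H⁺][A⁻]/[HA] = [H⁺]² / ([HA]₀ − [H⁺]) = (1.047e-04)² / (0.298 − 1.047e-04) = 3.68e-08.

K_a = 3.68e-08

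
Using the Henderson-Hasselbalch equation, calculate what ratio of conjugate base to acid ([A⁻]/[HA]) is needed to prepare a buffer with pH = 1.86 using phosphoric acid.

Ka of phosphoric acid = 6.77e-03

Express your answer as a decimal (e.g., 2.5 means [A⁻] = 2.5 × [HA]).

pKa = -log(6.77e-03) = 2.1694. pH = pKa + log([A⁻]/[HA]), so log([A⁻]/[HA]) = pH − pKa = 1.86 − 2.1694 = -0.3094. [A⁻]/[HA] = 10^(-0.3094) = 0.490

[A⁻]/[HA] = 0.490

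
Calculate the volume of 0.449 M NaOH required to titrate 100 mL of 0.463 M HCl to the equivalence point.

At equivalence: moles acid = moles base. moles HCl = 0.463 × 100/1000 = 0.0463 mol. V_base = moles / 0.449 × 1000 = 103.1 mL.

V_{base} = 103.1 mL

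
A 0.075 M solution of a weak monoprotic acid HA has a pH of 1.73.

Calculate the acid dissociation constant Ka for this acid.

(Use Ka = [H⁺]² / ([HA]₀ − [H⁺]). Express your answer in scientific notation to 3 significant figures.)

[H⁺] = 10^(−pH) = 10^(−1.73) = 1.862e-02 M. For HA ⇌ H⁺ + A⁻, Ka = [H⁺][A⁻]/[HA] = [H⁺]² / ([HA]₀ − [H⁺]) = (1.862e-02)² / (0.075 − 1.862e-02) = 6.15e-03.

K_a = 6.15e-03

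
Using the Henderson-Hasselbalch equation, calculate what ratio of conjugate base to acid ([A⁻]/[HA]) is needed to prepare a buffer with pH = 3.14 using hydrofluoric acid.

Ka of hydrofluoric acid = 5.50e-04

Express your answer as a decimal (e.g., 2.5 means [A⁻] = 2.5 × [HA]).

pKa = -log(5.50e-04) = 3.2596. pH = pKa + log([A⁻]/[HA]), so log([A⁻]/[HA]) = pH − pKa = 3.14 − 3.2596 = -0.1196. [A⁻]/[HA] = 10^(-0.1196) = 0.759

[A⁻]/[HA] = 0.759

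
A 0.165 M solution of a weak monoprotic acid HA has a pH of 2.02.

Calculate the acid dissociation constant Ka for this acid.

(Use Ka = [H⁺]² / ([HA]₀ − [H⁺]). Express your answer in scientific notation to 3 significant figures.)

[H⁺] = 10^(−pH) = 10^(−2.02) = 9.550e-03 M. For HA ⇌ H⁺ + A⁻, Ka = [H⁺][A⁻]/[HA] = [H⁺]² / ([HA]₀ − [H⁺]) = (9.550e-03)² / (0.165 − 9.550e-03) = 5.87e-04.

K_a = 5.87e-04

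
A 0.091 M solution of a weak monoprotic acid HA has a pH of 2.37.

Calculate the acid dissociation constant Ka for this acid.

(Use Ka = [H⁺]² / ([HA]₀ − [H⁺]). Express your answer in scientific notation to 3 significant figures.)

[H⁺] = 10^(−pH) = 10^(−2.37) = 4.266e-03 M. For HA ⇌ H⁺ + A⁻, Ka = [H⁺][A⁻]/[HA] = [H⁺]² / ([HA]₀ − [H⁺]) = (4.266e-03)² / (0.091 − 4.266e-03) = 2.10e-04.

K_a = 2.10e-04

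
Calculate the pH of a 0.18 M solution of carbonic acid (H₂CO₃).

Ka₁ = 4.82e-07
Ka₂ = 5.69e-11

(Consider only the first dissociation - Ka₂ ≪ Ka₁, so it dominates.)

First dissociation dominates. From Ka₁ = [H⁺][HA⁻]/[H₂A], x² + Ka₁·x − Ka₁·C = 0 with C = 0.18 M and Ka₁ = 4.82e-07. Solving: [H⁺] = (−Ka₁ + √(Ka₁² + 4·Ka₁·C)) / 2 = 2.9431e-04 M. pH = -log(2.9431e-04) = 3.53.

pH = 3.53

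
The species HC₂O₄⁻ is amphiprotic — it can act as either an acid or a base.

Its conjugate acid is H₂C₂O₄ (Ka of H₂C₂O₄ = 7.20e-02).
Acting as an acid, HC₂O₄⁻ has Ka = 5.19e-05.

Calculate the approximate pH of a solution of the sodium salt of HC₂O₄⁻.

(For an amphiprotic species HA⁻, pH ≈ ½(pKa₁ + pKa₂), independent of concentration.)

pKa₁ = -log(7.20e-02) = 1.14; pKa₂ = -log(5.19e-05) = 4.28. For an amphiprotic species, pH ≈ ½(pKa₁ + pKa₂) = ½(1.14 + 4.28) = 2.71.

pH = 2.71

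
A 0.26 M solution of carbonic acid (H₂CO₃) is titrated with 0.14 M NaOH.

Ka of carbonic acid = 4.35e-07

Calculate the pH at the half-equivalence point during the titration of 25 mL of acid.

At half-equivalence [HA] = [A⁻], so Henderson-Hasselbalch gives pH = pKa = -log(4.35e-07) = 6.36.

pH = pKa = 6.36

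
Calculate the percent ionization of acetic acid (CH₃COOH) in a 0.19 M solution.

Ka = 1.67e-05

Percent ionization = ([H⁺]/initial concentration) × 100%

Using Ka equilibrium: x² + Ka×x - Ka×C = 0. Solving: [H⁺] = 1.7730e-03. Percent = (1.7730e-03/0.19) × 100

Percent ionization = 0.933%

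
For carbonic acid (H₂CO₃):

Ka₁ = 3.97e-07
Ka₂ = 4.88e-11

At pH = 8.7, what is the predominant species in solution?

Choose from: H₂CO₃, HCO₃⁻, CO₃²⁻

pKa₁ = 6.40, pKa₂ = 10.31. For a polyprotic acid the predominant species crosses at each pKa: below pKa_n the protonated form dominates, above it the deprotonated form does. At pH = 8.7, the predominant species is HCO₃⁻.

HCO₃⁻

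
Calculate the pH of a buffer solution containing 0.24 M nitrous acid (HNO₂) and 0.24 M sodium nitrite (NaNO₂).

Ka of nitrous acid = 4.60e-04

pKa = -log(4.60e-04) = 3.34. pH = pKa + log([A⁻]/[HA]) = 3.34 + log(0.24/0.24)

pH = 3.34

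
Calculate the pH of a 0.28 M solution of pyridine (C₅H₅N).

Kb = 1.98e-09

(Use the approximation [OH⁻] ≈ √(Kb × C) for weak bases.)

[OH⁻] = √(Kb × C) = √(1.98e-09 × 0.28) = 2.3546e-05. pOH = 4.63, pH = 14 - pOH

pH = 9.37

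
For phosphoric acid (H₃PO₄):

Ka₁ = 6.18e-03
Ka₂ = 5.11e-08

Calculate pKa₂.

pKa₂ = -log(Ka₂) = -log(5.11e-08) = 7.29.

pK_{a2} = 7.29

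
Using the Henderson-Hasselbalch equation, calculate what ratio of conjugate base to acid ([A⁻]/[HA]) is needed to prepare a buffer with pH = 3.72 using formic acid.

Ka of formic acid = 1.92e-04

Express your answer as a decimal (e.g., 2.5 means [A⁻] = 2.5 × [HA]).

pKa = -log(1.92e-04) = 3.7167. pH = pKa + log([A⁻]/[HA]), so log([A⁻]/[HA]) = pH − pKa = 3.72 − 3.7167 = 0.0033. [A⁻]/[HA] = 10^(0.0033) = 1.01

[A⁻]/[HA] = 1.01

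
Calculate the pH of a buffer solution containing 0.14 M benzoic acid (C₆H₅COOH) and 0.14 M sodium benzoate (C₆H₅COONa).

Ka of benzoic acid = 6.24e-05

pKa = -log(6.24e-05) = 4.20. pH = pKa + log([A⁻]/[HA]) = 4.20 + log(0.14/0.14)

pH = 4.20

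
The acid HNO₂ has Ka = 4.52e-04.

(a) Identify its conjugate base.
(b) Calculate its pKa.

(a) The conjugate base is formed by removing one H⁺ from HNO₂, giving NO₂⁻. (b) pKa = -log(Ka) = -log(4.52e-04) = 3.34.

Conjugate base: NO₂⁻; pK_a = 3.34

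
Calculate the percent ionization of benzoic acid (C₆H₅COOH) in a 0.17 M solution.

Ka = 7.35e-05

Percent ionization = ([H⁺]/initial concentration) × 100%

Using Ka equilibrium: x² + Ka×x - Ka×C = 0. Solving: [H⁺] = 3.4983e-03. Percent = (3.4983e-03/0.17) × 100

Percent ionization = 2.06%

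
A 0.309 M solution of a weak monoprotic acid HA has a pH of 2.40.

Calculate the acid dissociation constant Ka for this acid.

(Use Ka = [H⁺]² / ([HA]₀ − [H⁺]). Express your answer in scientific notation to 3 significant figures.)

[H⁺] = 10^(−pH) = 10^(−2.40) = 3.981e-03 M. For HA ⇌ H⁺ + A⁻, Ka = [H⁺][A⁻]/[HA] = [H⁺]² / ([HA]₀ − [H⁺]) = (3.981e-03)² / (0.309 − 3.981e-03) = 5.20e-05.

K_a = 5.20e-05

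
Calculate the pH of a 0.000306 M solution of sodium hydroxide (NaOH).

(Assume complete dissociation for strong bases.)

[OH⁻] = 0.000306 M for strong base. pOH = -log[OH⁻] = 3.51, pH = 14 - pOH

pH = 10.49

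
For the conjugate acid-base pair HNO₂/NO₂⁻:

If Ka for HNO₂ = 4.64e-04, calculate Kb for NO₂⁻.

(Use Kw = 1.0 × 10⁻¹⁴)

For a conjugate pair Ka × Kb = Kw, so Kb = Kw/Ka = 1.0 × 10⁻¹⁴ / 4.64e-04 = 2.16e-11.

K_b = 2.16e-11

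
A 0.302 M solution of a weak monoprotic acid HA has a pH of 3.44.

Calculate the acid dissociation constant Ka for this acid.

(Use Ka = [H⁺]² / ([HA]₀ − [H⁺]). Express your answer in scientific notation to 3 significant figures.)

[H⁺] = 10^(−pH) = 10^(−3.44) = 3.631e-04 M. For HA ⇌ H⁺ + A⁻, Ka = [H⁺][A⁻]/[HA] = [H⁺]² / ([HA]₀ − [H⁺]) = (3.631e-04)² / (0.302 − 3.631e-04) = 4.37e-07.

K_a = 4.37e-07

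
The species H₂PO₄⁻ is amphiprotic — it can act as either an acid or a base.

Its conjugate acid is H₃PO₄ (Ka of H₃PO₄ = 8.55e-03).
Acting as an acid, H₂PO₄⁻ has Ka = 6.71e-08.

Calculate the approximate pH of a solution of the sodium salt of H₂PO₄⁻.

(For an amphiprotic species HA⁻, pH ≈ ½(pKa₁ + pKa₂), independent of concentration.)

pKa₁ = -log(8.55e-03) = 2.07; pKa₂ = -log(6.71e-08) = 7.17. For an amphiprotic species, pH ≈ ½(pKa₁ + pKa₂) = ½(2.07 + 7.17) = 4.62.

pH = 4.62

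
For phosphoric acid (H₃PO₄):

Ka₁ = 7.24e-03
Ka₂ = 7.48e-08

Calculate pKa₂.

pKa₂ = -log(Ka₂) = -log(7.48e-08) = 7.13.

pK_{a2} = 7.13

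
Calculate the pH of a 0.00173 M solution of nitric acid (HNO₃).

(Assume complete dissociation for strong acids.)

[H⁺] = 0.00173 M for strong acid. pH = -log[H⁺] = -log(0.00173)

pH = 2.76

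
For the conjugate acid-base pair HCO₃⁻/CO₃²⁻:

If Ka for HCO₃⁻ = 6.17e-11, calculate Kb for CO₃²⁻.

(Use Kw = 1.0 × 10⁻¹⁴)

For a conjugate pair Ka × Kb = Kw, so Kb = Kw/Ka = 1.0 × 10⁻¹⁴ / 6.17e-11 = 1.62e-04.

K_b = 1.62e-04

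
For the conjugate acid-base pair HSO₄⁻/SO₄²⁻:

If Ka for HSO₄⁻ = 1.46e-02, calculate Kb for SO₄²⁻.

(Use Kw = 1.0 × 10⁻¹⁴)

For a conjugate pair Ka × Kb = Kw, so Kb = Kw/Ka = 1.0 × 10⁻¹⁴ / 1.46e-02 = 6.85e-13.

K_b = 6.85e-13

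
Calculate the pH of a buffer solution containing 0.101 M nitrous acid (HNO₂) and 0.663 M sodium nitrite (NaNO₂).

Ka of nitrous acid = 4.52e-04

pKa = -log(4.52e-04) = 3.34. pH = pKa + log([A⁻]/[HA]) = 3.34 + log(0.663/0.101)

pH = 4.16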